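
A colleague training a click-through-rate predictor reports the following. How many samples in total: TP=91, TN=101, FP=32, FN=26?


Total = TP + TN + FP + FN
= 91 + 101 + 32 + 26
= 250
(Predicted positive: 123, predicted negative: 127)

250


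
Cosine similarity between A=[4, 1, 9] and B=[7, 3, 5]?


A·B = 4·7 + 1·3 + 9·5 = 76
‖A‖ = √98 = 9.8995, ‖B‖ = √83 = 9.1104
cos = 76/(√98·√83) = 76/√8134 = 0.8427

0.8427


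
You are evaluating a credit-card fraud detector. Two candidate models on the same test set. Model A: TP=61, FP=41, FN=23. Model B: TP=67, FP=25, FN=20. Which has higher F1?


Model A: P=61/102=0.598, R=61/84=0.7262, F1=2PR/(P+R)=2TP/(2TP+FP+FN)=122/186=0.6559
Model B: P=67/92=0.7283, R=67/87=0.7701, F1=2PR/(P+R)=2TP/(2TP+FP+FN)=134/179=0.7486
0.6559 < 0.7486 → Model B

Model B


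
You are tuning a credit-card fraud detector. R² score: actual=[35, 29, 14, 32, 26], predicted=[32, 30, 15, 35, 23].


ȳ = 27.2
SS_res = Σ(y-ŷ)² = 29
SS_tot = Σ(y-ȳ)² = 262.8
R² = 1 - SS_res/SS_tot = 1 - 0.1104 = 0.8896

0.8896


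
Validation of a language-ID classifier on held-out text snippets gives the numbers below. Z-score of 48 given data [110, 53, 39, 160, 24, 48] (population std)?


μ = 72.3333, σ = 47.4646
z = (48 - 72.3333)/47.4646 = -0.5127

-0.5127


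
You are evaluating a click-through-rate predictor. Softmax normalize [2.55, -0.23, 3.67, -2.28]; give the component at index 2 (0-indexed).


Exponentials: e^2.55=12.8071, e^-0.23=0.7945, e^3.67=39.2519, e^-2.28=0.1023
Sum = 52.9558
Softmax = [0.2418, 0.015, 0.7412, 0.0019]
p[2] = 39.2519/52.9558 = 0.7412

0.7412


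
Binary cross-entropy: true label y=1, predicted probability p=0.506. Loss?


BCE = -[y·ln(p) + (1-y)·ln(1-p)]
= -1·ln(0.506) - 0
= -ln(0.506) = 0.6812

0.6812


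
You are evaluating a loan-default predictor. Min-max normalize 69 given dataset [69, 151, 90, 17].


min=17, max=151
(69-17)/(151-17) = 52/134 = 0.3881

0.3881


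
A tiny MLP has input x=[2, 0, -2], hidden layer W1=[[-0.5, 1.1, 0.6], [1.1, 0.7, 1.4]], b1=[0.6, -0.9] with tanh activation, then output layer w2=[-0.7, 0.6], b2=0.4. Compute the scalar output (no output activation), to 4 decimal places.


z1[0] = (-0.5)·(2) + (1.1)·(0) + (0.6)·(-2) + 0.6 = -1.6
z1[1] = (1.1)·(2) + (0.7)·(0) + (1.4)·(-2) - 0.9 = -1.5
h = tanh(z1) = [-0.9217, -0.9051]
output = (-0.7)·(-0.9217) + (0.6)·(-0.9051) + 0.4 = 0.5021

0.5021


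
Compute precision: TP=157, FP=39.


Precision = TP/(TP+FP)
= 157/(157+39)
= 157/196 = 80.1%

80.1%


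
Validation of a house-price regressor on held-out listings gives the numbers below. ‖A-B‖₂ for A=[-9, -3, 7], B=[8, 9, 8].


d = √((-9-8)² + (-3-9)² + (7-8)²)
  = √(289 + 144 + 1)
  = √434 = 20.8327

20.8327


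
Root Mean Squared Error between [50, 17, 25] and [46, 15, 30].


MSE = 45/3 = 15
RMSE = √(45/3) = 3.873

3.873


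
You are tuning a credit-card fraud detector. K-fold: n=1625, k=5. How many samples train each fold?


Fold size = 1625/5 = 325
Training per fold = 1625 - 325 = 1300

1300


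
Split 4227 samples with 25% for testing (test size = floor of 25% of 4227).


Test = ⌊4227·25/100⌋ = 1056
Train = 4227 - 1056 = 3171

Train: 3171, Test: 1056


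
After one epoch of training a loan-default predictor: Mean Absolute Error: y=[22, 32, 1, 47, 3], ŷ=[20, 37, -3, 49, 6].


Absolute errors: |22-20|=2, |32-37|=5, |1+ 3|=4, |47-49|=2, |3-6|=3
Sum = 16
MAE = 16/5 = 16/5

16/5


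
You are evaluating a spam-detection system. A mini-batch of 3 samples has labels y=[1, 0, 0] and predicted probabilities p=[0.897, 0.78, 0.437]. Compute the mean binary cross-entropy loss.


L[0] = -ln(0.897) = 0.1087
L[1] = -ln(1-0.78) = -ln(0.22) = 1.5141
L[2] = -ln(1-0.437) = -ln(0.563) = 0.5745
mean = (0.1087 + 1.5141 + 0.5745)/3 = 0.7324

0.7324


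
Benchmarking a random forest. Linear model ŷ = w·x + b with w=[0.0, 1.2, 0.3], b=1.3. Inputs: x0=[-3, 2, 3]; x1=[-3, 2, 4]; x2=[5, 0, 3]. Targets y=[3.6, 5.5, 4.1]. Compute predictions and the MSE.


ŷ0 = (0.0)·(-3) + (1.2)·(2) + (0.3)·(3) + 1.3 = 4.6
ŷ1 = (0.0)·(-3) + (1.2)·(2) + (0.3)·(4) + 1.3 = 4.9
ŷ2 = (0.0)·(5) + (1.2)·(0) + (0.3)·(3) + 1.3 = 2.2
errors² = [1.0, 0.36, 3.61]
MSE = 4.9700/3 = 1.6567

1.6567


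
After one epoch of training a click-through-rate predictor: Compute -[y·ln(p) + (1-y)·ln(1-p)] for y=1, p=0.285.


BCE = -[y·ln(p) + (1-y)·ln(1-p)]
= -1·ln(0.285) - 0
= -ln(0.285) = 1.2553

1.2553


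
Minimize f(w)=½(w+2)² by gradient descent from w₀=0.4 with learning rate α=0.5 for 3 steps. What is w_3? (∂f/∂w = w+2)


step 1: grad = 0.4+2 = 2.4; w = 0.4 - 0.5·(2.4) = -0.8
step 2: grad = -0.8+2 = 1.2; w = -0.8 - 0.5·(1.2) = -1.4
step 3: grad = -1.4+2 = 0.6; w = -1.4 - 0.5·(0.6) = -1.7

-1.7


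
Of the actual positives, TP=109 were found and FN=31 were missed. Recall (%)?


Recall = TP/(TP+FN)
= 109/(109+31)
= 109/140 = 77.86%

77.86%


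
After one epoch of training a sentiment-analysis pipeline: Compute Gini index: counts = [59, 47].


Probabilities: [59/106, 47/106] ≈ [0.5566, 0.4434]
Σpᵢ² = (3481 + 2209)/106² = 5690/11236
Gini = 1 - Σpᵢ² = 1 - 5690/11236 = 0.4936

0.4936


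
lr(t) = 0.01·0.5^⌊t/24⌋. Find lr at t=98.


n_drops = ⌊98/24⌋ = 4
lr = 0.01·0.5^4 = 0.01·0.0625 = 0.000625

0.000625


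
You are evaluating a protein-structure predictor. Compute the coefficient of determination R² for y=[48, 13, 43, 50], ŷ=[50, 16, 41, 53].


ȳ = 38.5
SS_res = Σ(y-ŷ)² = 26
SS_tot = Σ(y-ȳ)² = 893
R² = 1 - SS_res/SS_tot = 1 - 0.0291 = 0.9709

0.9709


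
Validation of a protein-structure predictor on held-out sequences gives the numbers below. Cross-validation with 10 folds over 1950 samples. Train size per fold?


Fold size = 1950/10 = 195
Training per fold = 1950 - 195 = 1755

1755


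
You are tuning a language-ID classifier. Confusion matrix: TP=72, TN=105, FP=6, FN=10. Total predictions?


Total = TP + TN + FP + FN
= 72 + 105 + 6 + 10
= 193
(Predicted positive: 78, predicted negative: 115)

193


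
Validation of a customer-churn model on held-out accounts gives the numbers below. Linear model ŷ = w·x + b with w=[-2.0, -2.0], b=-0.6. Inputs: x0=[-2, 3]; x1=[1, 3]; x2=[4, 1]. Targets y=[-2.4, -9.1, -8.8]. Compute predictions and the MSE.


ŷ0 = (-2.0)·(-2) + (-2.0)·(3) - 0.6 = -2.6
ŷ1 = (-2.0)·(1) + (-2.0)·(3) - 0.6 = -8.6
ŷ2 = (-2.0)·(4) + (-2.0)·(1) - 0.6 = -10.6
errors² = [0.04, 0.25, 3.24]
MSE = 3.5300/3 = 1.1767

1.1767


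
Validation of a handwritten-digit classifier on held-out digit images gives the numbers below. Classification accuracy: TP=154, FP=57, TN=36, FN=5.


Accuracy = (TP+TN)/(TP+TN+FP+FN)
= (154+36)/(252)
= 190/252 = 75.4%

75.4%


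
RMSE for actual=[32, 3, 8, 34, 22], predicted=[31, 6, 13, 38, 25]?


MSE = 60/5 = 12
RMSE = √(60/5) = 3.4641

3.4641


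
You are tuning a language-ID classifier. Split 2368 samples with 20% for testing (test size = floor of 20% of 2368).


Test = ⌊2368·20/100⌋ = 473
Train = 2368 - 473 = 1895

Train: 1895, Test: 473


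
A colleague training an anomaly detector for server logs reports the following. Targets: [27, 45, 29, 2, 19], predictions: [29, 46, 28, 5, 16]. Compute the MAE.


Absolute errors: |27-29|=2, |45-46|=1, |29-28|=1, |2-5|=3, |19-16|=3
Sum = 10
MAE = 10/5 = 2

2


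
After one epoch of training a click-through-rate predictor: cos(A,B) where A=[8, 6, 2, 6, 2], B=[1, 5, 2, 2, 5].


A·B = 8·1 + 6·5 + 2·2 + 6·2 + 2·5 = 64
‖A‖ = √144 = 12, ‖B‖ = √59 = 7.6811
cos = 64/(√144·√59) = 64/√8496 = 0.6943

0.6943


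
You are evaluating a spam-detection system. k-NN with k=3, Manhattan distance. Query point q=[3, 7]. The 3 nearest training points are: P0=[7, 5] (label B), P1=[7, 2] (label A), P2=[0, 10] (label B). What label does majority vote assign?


d(q,P0) = 6  (label B)
d(q,P1) = 9  (label A)
d(q,P2) = 6  (label B)
Votes: A=1, B=2
Majority → B

B


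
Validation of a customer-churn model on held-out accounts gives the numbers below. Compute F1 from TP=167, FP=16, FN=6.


Precision = 167/183 = 0.9126
Recall = 167/173 = 0.9653
F1 = 2·P·R/(P+R) = 2·TP/(2·TP+FP+FN) = 334/(334+16+6) = 334/356 = 0.9382

0.9382


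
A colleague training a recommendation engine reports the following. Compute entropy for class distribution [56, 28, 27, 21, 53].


Probabilities: [56/185, 28/185, 27/185, 21/185, 53/185] ≈ [0.3027, 0.1514, 0.1459, 0.1135, 0.2865]
H = -((56/185)·log₂(56/185) + (28/185)·log₂(28/185) + (27/185)·log₂(27/185) + (21/185)·log₂(21/185) + (53/185)·log₂(53/185))
  = 2.2124 bits

2.2124 bits


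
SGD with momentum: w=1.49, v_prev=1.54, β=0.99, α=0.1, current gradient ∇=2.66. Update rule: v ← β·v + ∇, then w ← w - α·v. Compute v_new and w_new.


v_new = 0.99·1.54 + 2.66 = 1.5246 + 2.66 = 4.1846
w_new = 1.49 - 0.1·4.1846 = 1.49 - 0.41846 = 1.07154

v_new=4.1846, w_new=1.07154


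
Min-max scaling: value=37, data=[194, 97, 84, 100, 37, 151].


min=37, max=194
(37-37)/(194-37) = 0/157 = 0.0

0.0


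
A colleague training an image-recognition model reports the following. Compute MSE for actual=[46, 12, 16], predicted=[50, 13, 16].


Squared errors: (46-50)²=16, (12-13)²=1, (16-16)²=0
Sum = 17
MSE = 17/3 = 17/3

17/3


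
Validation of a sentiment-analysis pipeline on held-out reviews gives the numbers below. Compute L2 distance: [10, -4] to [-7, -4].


d = √((10+ 7)² + (-4+ 4)²)
  = √(289 + 0)
  = √289 = 17.0

17.0


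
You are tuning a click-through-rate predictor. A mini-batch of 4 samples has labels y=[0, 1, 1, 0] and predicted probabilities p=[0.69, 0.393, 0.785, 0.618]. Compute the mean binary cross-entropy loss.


L[0] = -ln(1-0.69) = -ln(0.31) = 1.1712
L[1] = -ln(0.393) = 0.9339
L[2] = -ln(0.785) = 0.2421
L[3] = -ln(1-0.618) = -ln(0.382) = 0.9623
mean = (1.1712 + 0.9339 + 0.2421 + 0.9623)/4 = 0.8274

0.8274


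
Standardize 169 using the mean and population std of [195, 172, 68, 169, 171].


μ = 155, σ = 44.5197
z = (169 - 155)/44.5197 = 0.3145

0.3145


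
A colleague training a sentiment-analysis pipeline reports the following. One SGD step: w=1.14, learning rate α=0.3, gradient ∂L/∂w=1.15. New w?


w_new = w - α·∇
= 1.14 - 0.3·1.15
= 1.14 - 0.345
= 0.795

0.795


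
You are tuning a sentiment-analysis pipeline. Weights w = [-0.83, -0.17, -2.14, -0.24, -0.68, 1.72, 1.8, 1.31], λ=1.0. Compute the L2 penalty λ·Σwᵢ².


‖w‖₂² = (-0.83)² + (-0.17)² + (-2.14)² + (-0.24)² + (-0.68)² + (1.72)² + (1.8)² + (1.31)²
     = 0.6889 + 0.0289 + 4.5796 + 0.0576 + 0.4624 + 2.9584 + 3.24 + 1.7161
     = 13.7319
λ·‖w‖₂² = 1.0·13.7319 = 13.7319

13.7319


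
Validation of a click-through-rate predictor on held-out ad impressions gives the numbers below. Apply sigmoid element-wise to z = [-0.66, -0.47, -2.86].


σ(-0.66) = 1/(1+e^0.66) = 0.3407
σ(-0.47) = 1/(1+e^0.47) = 0.3846
σ(-2.86) = 1/(1+e^2.86) = 0.0542
result = [0.3407, 0.3846, 0.0542]

[0.3407, 0.3846, 0.0542]


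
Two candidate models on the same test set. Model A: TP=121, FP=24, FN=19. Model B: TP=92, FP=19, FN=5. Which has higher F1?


Model A: P=121/145=0.8345, R=121/140=0.8643, F1=2PR/(P+R)=2TP/(2TP+FP+FN)=242/285=0.8491
Model B: P=92/111=0.8288, R=92/97=0.9485, F1=2PR/(P+R)=2TP/(2TP+FP+FN)=184/208=0.8846
0.8491 < 0.8846 → Model B

Model B


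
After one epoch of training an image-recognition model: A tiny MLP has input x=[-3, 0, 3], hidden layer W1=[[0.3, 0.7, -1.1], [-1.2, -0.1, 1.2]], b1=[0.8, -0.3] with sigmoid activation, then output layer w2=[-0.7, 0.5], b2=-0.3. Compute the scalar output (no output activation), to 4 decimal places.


z1[0] = (0.3)·(-3) + (0.7)·(0) + (-1.1)·(3) + 0.8 = -3.4
z1[1] = (-1.2)·(-3) + (-0.1)·(0) + (1.2)·(3) - 0.3 = 6.9
h = sigmoid(z1) = [0.0323, 0.999]
output = (-0.7)·(0.0323) + (0.5)·(0.999) - 0.3 = 0.1769

0.1769


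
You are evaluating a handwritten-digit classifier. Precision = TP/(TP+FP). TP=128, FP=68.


Precision = TP/(TP+FP)
= 128/(128+68)
= 128/196 = 65.31%

65.31%


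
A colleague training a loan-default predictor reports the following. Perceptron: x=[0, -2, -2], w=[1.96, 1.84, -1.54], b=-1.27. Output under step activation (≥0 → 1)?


z = (0)·(1.96) + (-2)·(1.84) + (-2)·(-1.54) - 1.27
  = -1.87
step(z) = 0 (z<0)

0


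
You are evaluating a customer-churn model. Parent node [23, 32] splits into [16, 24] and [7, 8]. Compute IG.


Parent = [23, 32], H_parent = 0.9806
H_left = 0.971 (n=40), H_right = 0.9968 (n=15)
H_children = (40/55)·0.971 + (15/55)·0.9968 = 0.978
IG = 0.9806 - 0.978 = 0.0026

0.0026


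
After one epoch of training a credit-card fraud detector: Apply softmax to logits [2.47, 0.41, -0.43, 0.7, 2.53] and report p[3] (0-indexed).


Exponentials: e^2.47=11.8224, e^0.41=1.5068, e^-0.43=0.6505, e^0.7=2.0138, e^2.53=12.5535
Sum = 28.547
Softmax = [0.4141, 0.0528, 0.0228, 0.0705, 0.4397]
p[3] = 2.0138/28.547 = 0.0705

0.0705


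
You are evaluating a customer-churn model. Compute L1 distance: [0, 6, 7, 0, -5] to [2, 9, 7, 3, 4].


d = |0-2| + |6-9| + |7-7| + |0-3| + |-5-4|
  = 2 + 3 + 0 + 3 + 9
  = 17

17


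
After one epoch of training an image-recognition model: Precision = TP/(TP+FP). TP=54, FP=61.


Precision = TP/(TP+FP)
= 54/(54+61)
= 54/115 = 46.96%

46.96%


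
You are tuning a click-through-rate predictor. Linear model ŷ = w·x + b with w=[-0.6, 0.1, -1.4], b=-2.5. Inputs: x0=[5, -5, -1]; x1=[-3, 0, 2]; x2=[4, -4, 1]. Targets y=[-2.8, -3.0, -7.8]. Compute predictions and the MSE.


ŷ0 = (-0.6)·(5) + (0.1)·(-5) + (-1.4)·(-1) - 2.5 = -4.6
ŷ1 = (-0.6)·(-3) + (0.1)·(0) + (-1.4)·(2) - 2.5 = -3.5
ŷ2 = (-0.6)·(4) + (0.1)·(-4) + (-1.4)·(1) - 2.5 = -6.7
errors² = [3.24, 0.25, 1.21]
MSE = 4.7000/3 = 1.5667

1.5667


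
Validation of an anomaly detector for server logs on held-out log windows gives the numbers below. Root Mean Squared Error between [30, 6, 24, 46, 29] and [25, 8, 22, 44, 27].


MSE = 41/5 = 8.2
RMSE = √(41/5) = 2.8636

2.8636


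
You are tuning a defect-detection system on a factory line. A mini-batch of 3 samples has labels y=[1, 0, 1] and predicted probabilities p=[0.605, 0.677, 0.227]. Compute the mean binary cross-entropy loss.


L[0] = -ln(0.605) = 0.5025
L[1] = -ln(1-0.677) = -ln(0.323) = 1.1301
L[2] = -ln(0.227) = 1.4828
mean = (0.5025 + 1.1301 + 1.4828)/3 = 1.0385

1.0385


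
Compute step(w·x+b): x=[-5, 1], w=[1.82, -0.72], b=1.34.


z = (-5)·(1.82) + (1)·(-0.72) + 1.34
  = -8.48
step(z) = 0 (z<0)

0


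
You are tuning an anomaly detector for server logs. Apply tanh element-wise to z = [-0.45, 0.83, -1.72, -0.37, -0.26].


tanh(-0.45) = -0.4219
tanh(0.83) = 0.6805
tanh(-1.72) = -0.9379
tanh(-0.37) = -0.354
tanh(-0.26) = -0.2543
result = [-0.4219, 0.6805, -0.9379, -0.354, -0.2543]

[-0.4219, 0.6805, -0.9379, -0.354, -0.2543]


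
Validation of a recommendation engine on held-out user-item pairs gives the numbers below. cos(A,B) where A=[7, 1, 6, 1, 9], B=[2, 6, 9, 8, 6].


A·B = 7·2 + 1·6 + 6·9 + 1·8 + 9·6 = 136
‖A‖ = √168 = 12.9615, ‖B‖ = √221 = 14.8661
cos = 136/(√168·√221) = 136/√37128 = 0.7058

0.7058


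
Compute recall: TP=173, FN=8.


Recall = TP/(TP+FN)
= 173/(173+8)
= 173/181 = 95.58%

95.58%


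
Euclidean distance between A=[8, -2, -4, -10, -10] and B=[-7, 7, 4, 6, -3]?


d = √((8+ 7)² + (-2-7)² + (-4-4)² + (-10-6)² + (-10+ 3)²)
  = √(225 + 81 + 64 + 256 + 49)
  = √675 = 25.9808

25.9808


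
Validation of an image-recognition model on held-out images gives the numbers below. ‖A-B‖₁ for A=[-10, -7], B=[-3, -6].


d = |-10+ 3| + |-7+ 6|
  = 7 + 1
  = 8

8


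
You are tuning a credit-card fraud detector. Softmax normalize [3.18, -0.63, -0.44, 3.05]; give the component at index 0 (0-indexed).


Exponentials: e^3.18=24.0468, e^-0.63=0.5326, e^-0.44=0.644, e^3.05=21.1153
Sum = 46.3387
Softmax = [0.5189, 0.0115, 0.0139, 0.4557]
p[0] = 24.0468/46.3387 = 0.5189

0.5189


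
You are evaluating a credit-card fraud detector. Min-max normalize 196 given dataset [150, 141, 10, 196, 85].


min=10, max=196
(196-10)/(196-10) = 186/186 = 1.0

1.0


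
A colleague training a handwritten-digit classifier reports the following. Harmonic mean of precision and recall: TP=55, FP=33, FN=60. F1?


Precision = 55/88 = 0.625
Recall = 55/115 = 0.4783
F1 = 2·P·R/(P+R) = 2·TP/(2·TP+FP+FN) = 110/(110+33+60) = 110/203 = 0.5419

0.5419


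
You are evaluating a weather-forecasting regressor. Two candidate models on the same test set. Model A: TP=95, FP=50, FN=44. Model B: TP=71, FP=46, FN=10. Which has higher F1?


Model A: P=95/145=0.6552, R=95/139=0.6835, F1=2PR/(P+R)=2TP/(2TP+FP+FN)=190/284=0.669
Model B: P=71/117=0.6068, R=71/81=0.8765, F1=2PR/(P+R)=2TP/(2TP+FP+FN)=142/198=0.7172
0.669 < 0.7172 → Model B

Model B


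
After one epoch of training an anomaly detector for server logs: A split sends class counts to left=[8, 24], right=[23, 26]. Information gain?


Parent = [31, 50], H_parent = 0.9599
H_left = 0.8113 (n=32), H_right = 0.9973 (n=49)
H_children = (32/81)·0.8113 + (49/81)·0.9973 = 0.9238
IG = 0.9599 - 0.9238 = 0.0361

0.0361


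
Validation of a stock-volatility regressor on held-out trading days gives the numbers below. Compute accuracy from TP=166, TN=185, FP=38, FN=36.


Accuracy = (TP+TN)/(TP+TN+FP+FN)
= (166+185)/(425)
= 351/425 = 82.59%

82.59%


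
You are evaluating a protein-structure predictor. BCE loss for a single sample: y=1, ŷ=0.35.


BCE = -[y·ln(p) + (1-y)·ln(1-p)]
= -1·ln(0.35) - 0
= -ln(0.35) = 1.0498

1.0498


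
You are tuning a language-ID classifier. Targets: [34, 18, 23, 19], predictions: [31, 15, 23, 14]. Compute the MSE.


Squared errors: (34-31)²=9, (18-15)²=9, (23-23)²=0, (19-14)²=25
Sum = 43
MSE = 43/4 = 43/4

43/4


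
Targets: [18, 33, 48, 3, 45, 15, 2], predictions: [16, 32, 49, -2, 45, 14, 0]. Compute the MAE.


Absolute errors: |18-16|=2, |33-32|=1, |48-49|=1, |3+ 2|=5, |45-45|=0, |15-14|=1, |2-0|=2
Sum = 12
MAE = 12/7 = 12/7

12/7


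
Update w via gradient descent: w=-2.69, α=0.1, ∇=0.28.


w_new = w - α·∇
= -2.69 - 0.1·0.28
= -2.69 - 0.028
= -2.718

-2.718


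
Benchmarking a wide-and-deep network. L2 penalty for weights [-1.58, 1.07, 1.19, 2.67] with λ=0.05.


‖w‖₂² = (-1.58)² + (1.07)² + (1.19)² + (2.67)²
     = 2.4964 + 1.1449 + 1.4161 + 7.1289
     = 12.1863
λ·‖w‖₂² = 0.05·12.1863 = 0.609315

0.609315


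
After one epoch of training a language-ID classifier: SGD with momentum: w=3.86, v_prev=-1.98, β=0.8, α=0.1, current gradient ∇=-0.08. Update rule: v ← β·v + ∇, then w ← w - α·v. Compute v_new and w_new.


v_new = 0.8·-1.98 - 0.08 = -1.584 - 0.08 = -1.664
w_new = 3.86 - 0.1·-1.664 = 3.86 + 0.1664 = 4.0264

v_new=-1.664, w_new=4.0264


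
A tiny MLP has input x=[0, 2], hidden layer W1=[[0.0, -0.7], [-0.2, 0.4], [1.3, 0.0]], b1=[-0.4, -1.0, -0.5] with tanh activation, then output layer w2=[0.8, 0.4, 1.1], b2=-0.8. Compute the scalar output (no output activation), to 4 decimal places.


z1[0] = (0.0)·(0) + (-0.7)·(2) - 0.4 = -1.8
z1[1] = (-0.2)·(0) + (0.4)·(2) - 1.0 = -0.2
z1[2] = (1.3)·(0) + (0.0)·(2) - 0.5 = -0.5
h = tanh(z1) = [-0.9468, -0.1974, -0.4621]
output = (0.8)·(-0.9468) + (0.4)·(-0.1974) + (1.1)·(-0.4621) - 0.8 = -2.1447

-2.1447


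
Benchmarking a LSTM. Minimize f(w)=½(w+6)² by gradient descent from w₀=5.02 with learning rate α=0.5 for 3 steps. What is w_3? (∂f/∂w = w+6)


step 1: grad = 5.02+6 = 11.02; w = 5.02 - 0.5·(11.02) = -0.49
step 2: grad = -0.49+6 = 5.51; w = -0.49 - 0.5·(5.51) = -3.245
step 3: grad = -3.245+6 = 2.755; w = -3.245 - 0.5·(2.755) = -4.6225

-4.6225


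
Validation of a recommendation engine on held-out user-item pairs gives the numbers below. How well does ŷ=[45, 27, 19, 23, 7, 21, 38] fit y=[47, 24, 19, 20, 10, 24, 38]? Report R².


ȳ = 26
SS_res = Σ(y-ŷ)² = 40
SS_tot = Σ(y-ȳ)² = 934
R² = 1 - SS_res/SS_tot = 1 - 0.0428 = 0.9572

0.9572


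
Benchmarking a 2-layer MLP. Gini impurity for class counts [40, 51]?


Probabilities: [40/91, 51/91] ≈ [0.4396, 0.5604]
Σpᵢ² = (1600 + 2601)/91² = 4201/8281
Gini = 1 - Σpᵢ² = 1 - 4201/8281 = 0.4927

0.4927


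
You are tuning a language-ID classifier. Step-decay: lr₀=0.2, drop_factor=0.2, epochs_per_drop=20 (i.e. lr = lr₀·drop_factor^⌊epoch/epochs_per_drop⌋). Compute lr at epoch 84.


n_drops = ⌊84/20⌋ = 4
lr = 0.2·0.2^4 = 0.2·0.0016 = 0.00032

0.00032


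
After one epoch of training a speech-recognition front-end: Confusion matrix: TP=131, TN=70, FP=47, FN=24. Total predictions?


Total = TP + TN + FP + FN
= 131 + 70 + 47 + 24
= 272
(Predicted positive: 178, predicted negative: 94)

272


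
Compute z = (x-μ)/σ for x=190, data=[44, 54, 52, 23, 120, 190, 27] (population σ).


μ = 72.8571, σ = 56.2607
z = (190 - 72.8571)/56.2607 = 2.0821

2.0821


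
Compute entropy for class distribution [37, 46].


Probabilities: [37/83, 46/83] ≈ [0.4458, 0.5542]
H = -((37/83)·log₂(37/83) + (46/83)·log₂(46/83))
  = 0.9915 bits

0.9915 bits


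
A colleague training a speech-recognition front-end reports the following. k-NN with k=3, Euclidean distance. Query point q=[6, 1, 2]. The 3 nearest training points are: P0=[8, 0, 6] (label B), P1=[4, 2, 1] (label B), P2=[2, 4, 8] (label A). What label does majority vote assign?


d(q,P0) = 4.5826  (label B)
d(q,P1) = 2.4495  (label B)
d(q,P2) = 7.8102  (label A)
Votes: A=1, B=2
Majority → B

B


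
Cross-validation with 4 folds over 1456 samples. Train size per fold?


Fold size = 1456/4 = 364
Training per fold = 1456 - 364 = 1092

1092


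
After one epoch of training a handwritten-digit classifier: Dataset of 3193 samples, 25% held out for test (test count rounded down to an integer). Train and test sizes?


Test = ⌊3193·25/100⌋ = 798
Train = 3193 - 798 = 2395

Train: 2395, Test: 798


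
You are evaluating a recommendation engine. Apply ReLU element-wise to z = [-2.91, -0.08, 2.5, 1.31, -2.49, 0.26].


ReLU(-2.91) = max(0, -2.91) = 0.0
ReLU(-0.08) = max(0, -0.08) = 0.0
ReLU(2.5) = max(0, 2.5) = 2.5
ReLU(1.31) = max(0, 1.31) = 1.31
ReLU(-2.49) = max(0, -2.49) = 0.0
ReLU(0.26) = max(0, 0.26) = 0.26
result = [0.0, 0.0, 2.5, 1.31, 0.0, 0.26]

[0.0, 0.0, 2.5, 1.31, 0.0, 0.26]


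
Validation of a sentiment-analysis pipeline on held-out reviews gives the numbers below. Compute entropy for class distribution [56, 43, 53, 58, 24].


Probabilities: [56/234, 43/234, 53/234, 58/234, 24/234] ≈ [0.2393, 0.1838, 0.2265, 0.2479, 0.1026]
H = -((56/234)·log₂(56/234) + (43/234)·log₂(43/234) + (53/234)·log₂(53/234) + (58/234)·log₂(58/234) + (24/234)·log₂(24/234))
  = 2.2639 bits

2.2639 bits


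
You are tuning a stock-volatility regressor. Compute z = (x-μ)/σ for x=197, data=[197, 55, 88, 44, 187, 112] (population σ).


μ = 113.8333, σ = 59.5523
z = (197 - 113.8333)/59.5523 = 1.3965

1.3965


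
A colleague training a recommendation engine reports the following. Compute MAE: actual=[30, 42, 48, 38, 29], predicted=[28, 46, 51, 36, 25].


Absolute errors: |30-28|=2, |42-46|=4, |48-51|=3, |38-36|=2, |29-25|=4
Sum = 15
MAE = 15/5 = 3

3


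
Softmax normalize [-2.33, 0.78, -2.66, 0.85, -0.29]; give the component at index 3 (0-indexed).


Exponentials: e^-2.33=0.0973, e^0.78=2.1815, e^-2.66=0.0699, e^0.85=2.3396, e^-0.29=0.7483
Sum = 5.4366
Softmax = [0.0179, 0.4013, 0.0129, 0.4303, 0.1376]
p[3] = 2.3396/5.4366 = 0.4303

0.4303


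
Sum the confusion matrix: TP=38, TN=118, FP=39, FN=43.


Total = TP + TN + FP + FN
= 38 + 118 + 39 + 43
= 238
(Predicted positive: 77, predicted negative: 161)

238


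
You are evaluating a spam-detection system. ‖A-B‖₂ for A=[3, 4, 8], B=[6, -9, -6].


d = √((3-6)² + (4+ 9)² + (8+ 6)²)
  = √(9 + 169 + 196)
  = √374 = 19.3391

19.3391


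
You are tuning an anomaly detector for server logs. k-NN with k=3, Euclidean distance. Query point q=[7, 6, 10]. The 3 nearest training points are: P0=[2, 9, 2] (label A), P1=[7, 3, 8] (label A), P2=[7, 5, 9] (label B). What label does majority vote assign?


d(q,P0) = 9.8995  (label A)
d(q,P1) = 3.6056  (label A)
d(q,P2) = 1.4142  (label B)
Votes: A=2, B=1
Majority → A

A


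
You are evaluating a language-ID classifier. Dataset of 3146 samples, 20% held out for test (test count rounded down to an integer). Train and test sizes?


Test = ⌊3146·20/100⌋ = 629
Train = 3146 - 629 = 2517

Train: 2517, Test: 629


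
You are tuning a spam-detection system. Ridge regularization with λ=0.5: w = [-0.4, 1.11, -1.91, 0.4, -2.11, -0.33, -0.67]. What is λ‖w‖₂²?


‖w‖₂² = (-0.4)² + (1.11)² + (-1.91)² + (0.4)² + (-2.11)² + (-0.33)² + (-0.67)²
     = 0.16 + 1.2321 + 3.6481 + 0.16 + 4.4521 + 0.1089 + 0.4489
     = 10.2101
λ·‖w‖₂² = 0.5·10.2101 = 5.10505

5.10505


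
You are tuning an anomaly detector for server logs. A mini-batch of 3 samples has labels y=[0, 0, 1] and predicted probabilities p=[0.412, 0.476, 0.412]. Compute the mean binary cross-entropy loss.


L[0] = -ln(1-0.412) = -ln(0.588) = 0.531
L[1] = -ln(1-0.476) = -ln(0.524) = 0.6463
L[2] = -ln(0.412) = 0.8867
mean = (0.531 + 0.6463 + 0.8867)/3 = 0.688

0.688


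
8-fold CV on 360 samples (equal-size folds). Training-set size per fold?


Fold size = 360/8 = 45
Training per fold = 360 - 45 = 315

315


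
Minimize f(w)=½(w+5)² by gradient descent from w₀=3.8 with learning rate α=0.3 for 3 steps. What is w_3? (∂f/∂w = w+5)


step 1: grad = 3.8+5 = 8.8; w = 3.8 - 0.3·(8.8) = 1.16
step 2: grad = 1.16+5 = 6.16; w = 1.16 - 0.3·(6.16) = -0.688
step 3: grad = -0.688+5 = 4.312; w = -0.688 - 0.3·(4.312) = -1.9816

-1.9816


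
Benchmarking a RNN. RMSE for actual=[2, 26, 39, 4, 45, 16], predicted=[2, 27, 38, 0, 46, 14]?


MSE = 23/6 = 3.8333
RMSE = √(23/6) = 1.9579

1.9579


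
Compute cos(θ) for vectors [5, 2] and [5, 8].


A·B = 5·5 + 2·8 = 41
‖A‖ = √29 = 5.3852, ‖B‖ = √89 = 9.434
cos = 41/(√29·√89) = 41/√2581 = 0.807

0.807


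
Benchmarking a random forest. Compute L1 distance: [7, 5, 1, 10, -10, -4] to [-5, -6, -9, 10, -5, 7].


d = |7+ 5| + |5+ 6| + |1+ 9| + |10-10| + |-10+ 5| + |-4-7|
  = 12 + 11 + 10 + 0 + 5 + 11
  = 49

49


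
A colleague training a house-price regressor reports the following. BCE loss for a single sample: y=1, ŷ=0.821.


BCE = -[y·ln(p) + (1-y)·ln(1-p)]
= -1·ln(0.821) - 0
= -ln(0.821) = 0.1972

0.1972


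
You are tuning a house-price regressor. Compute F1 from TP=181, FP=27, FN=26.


Precision = 181/208 = 0.8702
Recall = 181/207 = 0.8744
F1 = 2·P·R/(P+R) = 2·TP/(2·TP+FP+FN) = 362/(362+27+26) = 362/415 = 0.8723

0.8723


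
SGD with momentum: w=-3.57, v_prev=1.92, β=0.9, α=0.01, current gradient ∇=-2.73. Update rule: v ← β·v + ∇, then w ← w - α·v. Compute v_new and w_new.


v_new = 0.9·1.92 - 2.73 = 1.728 - 2.73 = -1.002
w_new = -3.57 - 0.01·-1.002 = -3.57 + 0.01002 = -3.55998

v_new=-1.002, w_new=-3.55998


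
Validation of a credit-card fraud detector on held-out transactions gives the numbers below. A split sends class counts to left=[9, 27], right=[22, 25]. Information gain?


Parent = [31, 52], H_parent = 0.9533
H_left = 0.8113 (n=36), H_right = 0.9971 (n=47)
H_children = (36/83)·0.8113 + (47/83)·0.9971 = 0.9165
IG = 0.9533 - 0.9165 = 0.0368

0.0368


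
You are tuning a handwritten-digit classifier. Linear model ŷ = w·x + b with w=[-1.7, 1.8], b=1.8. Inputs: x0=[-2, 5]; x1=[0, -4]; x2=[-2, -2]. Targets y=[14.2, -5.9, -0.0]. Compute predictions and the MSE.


ŷ0 = (-1.7)·(-2) + (1.8)·(5) + 1.8 = 14.2
ŷ1 = (-1.7)·(0) + (1.8)·(-4) + 1.8 = -5.4
ŷ2 = (-1.7)·(-2) + (1.8)·(-2) + 1.8 = 1.6
errors² = [0.0, 0.25, 2.56]
MSE = 2.8100/3 = 0.9367

0.9367


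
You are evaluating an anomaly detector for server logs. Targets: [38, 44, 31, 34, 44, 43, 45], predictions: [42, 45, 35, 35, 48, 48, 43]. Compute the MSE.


Squared errors: (38-42)²=16, (44-45)²=1, (31-35)²=16, (34-35)²=1, (44-48)²=16, (43-48)²=25, (45-43)²=4
Sum = 79
MSE = 79/7 = 79/7

79/7


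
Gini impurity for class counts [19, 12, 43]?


Probabilities: [19/74, 12/74, 43/74] ≈ [0.2568, 0.1622, 0.5811]
Σpᵢ² = (361 + 144 + 1849)/74² = 2354/5476
Gini = 1 - Σpᵢ² = 1 - 2354/5476 = 0.5701

0.5701


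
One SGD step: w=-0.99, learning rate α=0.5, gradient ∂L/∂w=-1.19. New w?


w_new = w - α·∇
= -0.99 - 0.5·-1.19
= -0.99 + 0.595
= -0.395

-0.395


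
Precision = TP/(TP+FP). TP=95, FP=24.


Precision = TP/(TP+FP)
= 95/(95+24)
= 95/119 = 79.83%

79.83%


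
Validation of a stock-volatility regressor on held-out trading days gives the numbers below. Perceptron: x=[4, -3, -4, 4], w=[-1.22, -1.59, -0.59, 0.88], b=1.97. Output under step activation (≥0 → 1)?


z = (4)·(-1.22) + (-3)·(-1.59) + (-4)·(-0.59) + (4)·(0.88) + 1.97
  = 7.74
step(z) = 1 (z≥0)

1


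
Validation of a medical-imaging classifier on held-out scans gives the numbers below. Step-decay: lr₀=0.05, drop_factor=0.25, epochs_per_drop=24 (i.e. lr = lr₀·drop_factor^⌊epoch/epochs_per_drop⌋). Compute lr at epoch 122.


n_drops = ⌊122/24⌋ = 5
lr = 0.05·0.25^5 = 0.05·0.0009765625 = 0.000048828125

0.000048828125


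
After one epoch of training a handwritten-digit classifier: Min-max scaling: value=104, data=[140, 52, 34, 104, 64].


min=34, max=140
(104-34)/(140-34) = 70/106 = 0.6604

0.6604


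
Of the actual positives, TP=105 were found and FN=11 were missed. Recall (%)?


Recall = TP/(TP+FN)
= 105/(105+11)
= 105/116 = 90.52%

90.52%


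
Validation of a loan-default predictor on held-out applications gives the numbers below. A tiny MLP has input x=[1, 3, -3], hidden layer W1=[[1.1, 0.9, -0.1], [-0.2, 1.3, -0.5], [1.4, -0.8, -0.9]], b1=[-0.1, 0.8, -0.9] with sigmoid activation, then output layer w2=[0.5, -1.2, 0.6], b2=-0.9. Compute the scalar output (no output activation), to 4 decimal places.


z1[0] = (1.1)·(1) + (0.9)·(3) + (-0.1)·(-3) - 0.1 = 4.0
z1[1] = (-0.2)·(1) + (1.3)·(3) + (-0.5)·(-3) + 0.8 = 6.0
z1[2] = (1.4)·(1) + (-0.8)·(3) + (-0.9)·(-3) - 0.9 = 0.8
h = sigmoid(z1) = [0.982, 0.9975, 0.69]
output = (0.5)·(0.982) + (-1.2)·(0.9975) + (0.6)·(0.69) - 0.9 = -1.192

-1.192


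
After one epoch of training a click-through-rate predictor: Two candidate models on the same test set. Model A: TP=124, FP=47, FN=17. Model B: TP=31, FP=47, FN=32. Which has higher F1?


Model A: P=124/171=0.7251, R=124/141=0.8794, F1=2PR/(P+R)=2TP/(2TP+FP+FN)=248/312=0.7949
Model B: P=31/78=0.3974, R=31/63=0.4921, F1=2PR/(P+R)=2TP/(2TP+FP+FN)=62/141=0.4397
0.7949 > 0.4397 → Model A

Model A


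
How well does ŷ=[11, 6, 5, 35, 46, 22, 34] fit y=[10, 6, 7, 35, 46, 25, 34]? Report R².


ȳ = 23.2857
SS_res = Σ(y-ŷ)² = 14
SS_tot = Σ(y-ȳ)² = 1511.43
R² = 1 - SS_res/SS_tot = 1 - 0.0093 = 0.9907

0.9907


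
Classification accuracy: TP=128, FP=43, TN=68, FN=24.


Accuracy = (TP+TN)/(TP+TN+FP+FN)
= (128+68)/(263)
= 196/263 = 74.52%

74.52%


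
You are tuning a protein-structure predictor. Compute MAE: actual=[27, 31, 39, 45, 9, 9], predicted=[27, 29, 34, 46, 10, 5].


Absolute errors: |27-27|=0, |31-29|=2, |39-34|=5, |45-46|=1, |9-10|=1, |9-5|=4
Sum = 13
MAE = 13/6 = 13/6

13/6


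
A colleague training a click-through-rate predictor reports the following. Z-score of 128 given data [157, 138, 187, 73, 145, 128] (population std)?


μ = 138, σ = 34.4867
z = (128 - 138)/34.4867 = -0.29

-0.29


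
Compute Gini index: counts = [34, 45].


Probabilities: [34/79, 45/79] ≈ [0.4304, 0.5696]
Σpᵢ² = (1156 + 2025)/79² = 3181/6241
Gini = 1 - Σpᵢ² = 1 - 3181/6241 = 0.4903

0.4903


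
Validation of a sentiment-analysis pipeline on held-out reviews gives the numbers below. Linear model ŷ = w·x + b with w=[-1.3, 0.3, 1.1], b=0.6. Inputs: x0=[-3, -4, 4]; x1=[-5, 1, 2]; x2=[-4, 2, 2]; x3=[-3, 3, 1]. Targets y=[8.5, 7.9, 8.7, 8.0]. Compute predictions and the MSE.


ŷ0 = (-1.3)·(-3) + (0.3)·(-4) + (1.1)·(4) + 0.6 = 7.7
ŷ1 = (-1.3)·(-5) + (0.3)·(1) + (1.1)·(2) + 0.6 = 9.6
ŷ2 = (-1.3)·(-4) + (0.3)·(2) + (1.1)·(2) + 0.6 = 8.6
ŷ3 = (-1.3)·(-3) + (0.3)·(3) + (1.1)·(1) + 0.6 = 6.5
errors² = [0.64, 2.89, 0.01, 2.25]
MSE = 5.7900/4 = 1.4475

1.4475


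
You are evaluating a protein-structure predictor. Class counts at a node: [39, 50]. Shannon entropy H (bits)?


Probabilities: [39/89, 50/89] ≈ [0.4382, 0.5618]
H = -((39/89)·log₂(39/89) + (50/89)·log₂(50/89))
  = 0.989 bits

0.989 bits


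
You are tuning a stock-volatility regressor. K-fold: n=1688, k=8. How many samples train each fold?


Fold size = 1688/8 = 211
Training per fold = 1688 - 211 = 1477

1477


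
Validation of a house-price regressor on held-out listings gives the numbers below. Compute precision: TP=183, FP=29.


Precision = TP/(TP+FP)
= 183/(183+29)
= 183/212 = 86.32%

86.32%


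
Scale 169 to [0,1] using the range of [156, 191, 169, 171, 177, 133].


min=133, max=191
(169-133)/(191-133) = 36/58 = 0.6207

0.6207


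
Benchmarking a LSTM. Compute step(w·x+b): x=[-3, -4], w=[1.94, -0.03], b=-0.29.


z = (-3)·(1.94) + (-4)·(-0.03) - 0.29
  = -5.99
step(z) = 0 (z<0)

0


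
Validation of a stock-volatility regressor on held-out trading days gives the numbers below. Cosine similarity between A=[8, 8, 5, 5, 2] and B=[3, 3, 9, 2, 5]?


A·B = 8·3 + 8·3 + 5·9 + 5·2 + 2·5 = 113
‖A‖ = √182 = 13.4907, ‖B‖ = √128 = 11.3137
cos = 113/(√182·√128) = 113/√23296 = 0.7404

0.7404


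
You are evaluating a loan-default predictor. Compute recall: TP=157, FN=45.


Recall = TP/(TP+FN)
= 157/(157+45)
= 157/202 = 77.72%

77.72%


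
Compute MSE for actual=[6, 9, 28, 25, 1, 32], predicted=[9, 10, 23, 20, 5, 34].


Squared errors: (6-9)²=9, (9-10)²=1, (28-23)²=25, (25-20)²=25, (1-5)²=16, (32-34)²=4
Sum = 80
MSE = 80/6 = 40/3

40/3


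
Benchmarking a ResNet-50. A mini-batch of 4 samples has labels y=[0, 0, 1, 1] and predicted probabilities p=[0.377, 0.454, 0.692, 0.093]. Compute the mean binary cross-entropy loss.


L[0] = -ln(1-0.377) = -ln(0.623) = 0.4732
L[1] = -ln(1-0.454) = -ln(0.546) = 0.6051
L[2] = -ln(0.692) = 0.3682
L[3] = -ln(0.093) = 2.3752
mean = (0.4732 + 0.6051 + 0.3682 + 2.3752)/4 = 0.9554

0.9554


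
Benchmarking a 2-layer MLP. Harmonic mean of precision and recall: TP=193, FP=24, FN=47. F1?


Precision = 193/217 = 0.8894
Recall = 193/240 = 0.8042
F1 = 2·P·R/(P+R) = 2·TP/(2·TP+FP+FN) = 386/(386+24+47) = 386/457 = 0.8446

0.8446


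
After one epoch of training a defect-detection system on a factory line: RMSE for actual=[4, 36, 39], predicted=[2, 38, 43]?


MSE = 24/3 = 8
RMSE = √(24/3) = 2.8284

2.8284


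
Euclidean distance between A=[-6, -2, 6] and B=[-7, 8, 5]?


d = √((-6+ 7)² + (-2-8)² + (6-5)²)
  = √(1 + 100 + 1)
  = √102 = 10.0995

10.0995


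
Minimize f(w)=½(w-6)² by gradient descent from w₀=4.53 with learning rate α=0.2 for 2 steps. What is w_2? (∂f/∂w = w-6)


step 1: grad = 4.53-6 = -1.47; w = 4.53 - 0.2·(-1.47) = 4.824
step 2: grad = 4.824-6 = -1.176; w = 4.824 - 0.2·(-1.176) = 5.0592

5.0592


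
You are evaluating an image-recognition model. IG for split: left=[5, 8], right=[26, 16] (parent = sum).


Parent = [31, 24], H_parent = 0.9883
H_left = 0.9612 (n=13), H_right = 0.9587 (n=42)
H_children = (13/55)·0.9612 + (42/55)·0.9587 = 0.9593
IG = 0.9883 - 0.9593 = 0.029

0.029


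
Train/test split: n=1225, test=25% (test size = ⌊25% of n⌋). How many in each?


Test = ⌊1225·25/100⌋ = 306
Train = 1225 - 306 = 919

Train: 919, Test: 306


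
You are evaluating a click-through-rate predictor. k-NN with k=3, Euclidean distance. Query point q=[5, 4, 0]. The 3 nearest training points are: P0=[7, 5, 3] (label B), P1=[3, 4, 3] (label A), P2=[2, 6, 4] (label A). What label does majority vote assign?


d(q,P0) = 3.7417  (label B)
d(q,P1) = 3.6056  (label A)
d(q,P2) = 5.3852  (label A)
Votes: A=2, B=1
Majority → A

A


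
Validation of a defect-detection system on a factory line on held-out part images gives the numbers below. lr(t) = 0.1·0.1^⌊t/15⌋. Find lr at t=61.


n_drops = ⌊61/15⌋ = 4
lr = 0.1·0.1^4 = 0.1·0.0001 = 0.00001

0.00001


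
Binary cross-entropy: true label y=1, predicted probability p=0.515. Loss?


BCE = -[y·ln(p) + (1-y)·ln(1-p)]
= -1·ln(0.515) - 0
= -ln(0.515) = 0.6636

0.6636


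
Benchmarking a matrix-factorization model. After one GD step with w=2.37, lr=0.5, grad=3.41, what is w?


w_new = w - α·∇
= 2.37 - 0.5·3.41
= 2.37 - 1.705
= 0.665

0.665


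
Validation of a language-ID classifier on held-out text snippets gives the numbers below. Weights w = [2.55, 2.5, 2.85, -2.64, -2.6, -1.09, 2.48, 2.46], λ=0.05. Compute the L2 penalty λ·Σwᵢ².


‖w‖₂² = (2.55)² + (2.5)² + (2.85)² + (-2.64)² + (-2.6)² + (-1.09)² + (2.48)² + (2.46)²
     = 6.5025 + 6.25 + 8.1225 + 6.9696 + 6.76 + 1.1881 + 6.1504 + 6.0516
     = 47.9947
λ·‖w‖₂² = 0.05·47.9947 = 2.399735

2.399735


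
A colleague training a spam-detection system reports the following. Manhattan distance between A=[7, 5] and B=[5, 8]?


d = |7-5| + |5-8|
  = 2 + 3
  = 5

5


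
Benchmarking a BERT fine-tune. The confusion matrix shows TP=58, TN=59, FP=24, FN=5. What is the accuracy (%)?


Accuracy = (TP+TN)/(TP+TN+FP+FN)
= (58+59)/(146)
= 117/146 = 80.14%

80.14%


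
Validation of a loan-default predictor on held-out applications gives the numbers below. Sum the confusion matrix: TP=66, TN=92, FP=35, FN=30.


Total = TP + TN + FP + FN
= 66 + 92 + 35 + 30
= 223
(Predicted positive: 101, predicted negative: 122)

223


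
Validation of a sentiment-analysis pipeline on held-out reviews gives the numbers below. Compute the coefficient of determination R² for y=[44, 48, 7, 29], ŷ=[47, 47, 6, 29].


ȳ = 32
SS_res = Σ(y-ŷ)² = 11
SS_tot = Σ(y-ȳ)² = 1034
R² = 1 - SS_res/SS_tot = 1 - 0.0106 = 0.9894

0.9894


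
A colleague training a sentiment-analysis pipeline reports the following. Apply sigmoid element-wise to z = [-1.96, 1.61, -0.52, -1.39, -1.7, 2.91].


σ(-1.96) = 1/(1+e^1.96) = 0.1235
σ(1.61) = 1/(1+e^-1.61) = 0.8334
σ(-0.52) = 1/(1+e^0.52) = 0.3729
σ(-1.39) = 1/(1+e^1.39) = 0.1994
σ(-1.7) = 1/(1+e^1.7) = 0.1545
σ(2.91) = 1/(1+e^-2.91) = 0.9483
result = [0.1235, 0.8334, 0.3729, 0.1994, 0.1545, 0.9483]

[0.1235, 0.8334, 0.3729, 0.1994, 0.1545, 0.9483]


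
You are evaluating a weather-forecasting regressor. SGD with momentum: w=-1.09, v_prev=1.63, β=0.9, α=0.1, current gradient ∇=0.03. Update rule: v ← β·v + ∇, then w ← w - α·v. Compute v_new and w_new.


v_new = 0.9·1.63 + 0.03 = 1.467 + 0.03 = 1.497
w_new = -1.09 - 0.1·1.497 = -1.09 - 0.1497 = -1.2397

v_new=1.497, w_new=-1.2397


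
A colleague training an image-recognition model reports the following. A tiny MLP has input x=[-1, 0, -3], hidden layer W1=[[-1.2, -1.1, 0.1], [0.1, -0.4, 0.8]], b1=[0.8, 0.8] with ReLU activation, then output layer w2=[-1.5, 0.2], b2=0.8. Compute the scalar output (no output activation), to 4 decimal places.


z1[0] = (-1.2)·(-1) + (-1.1)·(0) + (0.1)·(-3) + 0.8 = 1.7
z1[1] = (0.1)·(-1) + (-0.4)·(0) + (0.8)·(-3) + 0.8 = -1.7
h = ReLU(z1) = [1.7, 0.0]
output = (-1.5)·(1.7) + (0.2)·(0.0) + 0.8 = -1.75

-1.75


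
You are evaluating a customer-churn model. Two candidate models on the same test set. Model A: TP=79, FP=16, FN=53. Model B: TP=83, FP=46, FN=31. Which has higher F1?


Model A: P=79/95=0.8316, R=79/132=0.5985, F1=2PR/(P+R)=2TP/(2TP+FP+FN)=158/227=0.696
Model B: P=83/129=0.6434, R=83/114=0.7281, F1=2PR/(P+R)=2TP/(2TP+FP+FN)=166/243=0.6831
0.696 > 0.6831 → Model A

Model A
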